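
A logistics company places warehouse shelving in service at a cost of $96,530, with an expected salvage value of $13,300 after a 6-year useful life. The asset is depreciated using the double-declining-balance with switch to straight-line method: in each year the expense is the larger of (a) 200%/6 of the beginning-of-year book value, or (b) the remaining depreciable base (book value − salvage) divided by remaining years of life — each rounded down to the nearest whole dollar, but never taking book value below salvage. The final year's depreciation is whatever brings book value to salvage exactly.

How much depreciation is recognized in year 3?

Depreciable base = $96,530 − $13,300 = $83,230.
Year 1: DB = ⌊$96,530 × 200%/6⌋ = $32,176; SL = ⌊$83,230/6⌋ = $13,871 → take DB $32,176. Book value $64,354.
Year 2: DB = ⌊$64,354 × 200%/6⌋ = $21,451; SL = ⌊$51,054/5⌋ = $10,210 → take DB $21,451. Book value $42,903.
Year 3: DB = ⌊$42,903 × 200%/6⌋ = $14,301; SL = ⌊$29,603/4⌋ = $7,400 → take DB $14,301. Book value $28,602.

$14,301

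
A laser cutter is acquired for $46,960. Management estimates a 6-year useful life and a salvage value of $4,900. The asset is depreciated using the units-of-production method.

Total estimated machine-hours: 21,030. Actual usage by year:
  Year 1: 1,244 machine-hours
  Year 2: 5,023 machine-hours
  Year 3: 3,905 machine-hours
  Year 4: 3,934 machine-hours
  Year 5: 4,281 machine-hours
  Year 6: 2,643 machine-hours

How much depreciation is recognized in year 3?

$7,810

Depreciable base = $46,960 − $4,900 = $42,060.
Rate = $42,060 / 21,030 machine-hours = $2 per machine-hour.
Year 1: 1,244 × $2 = $2,488. Book value $44,472.
Year 2: 5,023 × $2 = $10,046. Book value $34,426.
Year 3: 3,905 × $2 = $7,810. Book value $26,616.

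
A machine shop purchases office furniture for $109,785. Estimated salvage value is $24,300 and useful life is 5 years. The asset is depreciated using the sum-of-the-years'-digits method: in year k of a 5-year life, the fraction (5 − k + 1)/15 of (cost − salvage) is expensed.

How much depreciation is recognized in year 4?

$11,398

Depreciable base = $109,785 − $24,300 = $85,485.
Sum of the years' digits = 5+4+3+2+1 = 15.
Year 1: $85,485 × 5/15 = $28,495. Book value $81,290.
Year 2: $85,485 × 4/15 = $22,796. Book value $58,494.
Year 3: $85,485 × 3/15 = $17,097. Book value $41,397.
Year 4: $85,485 × 2/15 = $11,398. Book value $29,999.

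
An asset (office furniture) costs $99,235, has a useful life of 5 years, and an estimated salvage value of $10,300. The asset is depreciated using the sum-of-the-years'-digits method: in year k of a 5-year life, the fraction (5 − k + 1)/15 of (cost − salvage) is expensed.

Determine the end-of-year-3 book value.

Depreciable base = $99,235 − $10,300 = $88,935.
Sum of the years' digits = 5+4+3+2+1 = 15.
Year 1: $88,935 × 5/15 = $29,645. Book value $69,590.
Year 2: $88,935 × 4/15 = $23,716. Book value $45,874.
Year 3: $88,935 × 3/15 = $17,787. Book value $28,087.

$28,087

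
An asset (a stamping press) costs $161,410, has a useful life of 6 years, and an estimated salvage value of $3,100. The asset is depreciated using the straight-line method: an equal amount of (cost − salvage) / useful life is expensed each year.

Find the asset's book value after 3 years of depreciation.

$82,255

Depreciable base = $161,410 − $3,100 = $158,310.
Annual expense = $158,310 / 6 = $26,385.
End of year 1: book value $135,025.
End of year 2: book value $108,640.
End of year 3: book value $82,255.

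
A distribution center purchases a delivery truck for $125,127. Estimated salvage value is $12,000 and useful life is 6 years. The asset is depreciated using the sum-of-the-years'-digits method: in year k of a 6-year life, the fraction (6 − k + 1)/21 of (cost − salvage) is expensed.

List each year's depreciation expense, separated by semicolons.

$32,322; $26,935; $21,548; $16,161; $10,774; $5,387

Depreciable base = $125,127 − $12,000 = $113,127.
Sum of the years' digits = 6+5+4+3+2+1 = 21.
Year 1: $113,127 × 6/21 = $32,322. Book value $92,805.
Year 2: $113,127 × 5/21 = $26,935. Book value $65,870.
Year 3: $113,127 × 4/21 = $21,548. Book value $44,322.
Year 4: $113,127 × 3/21 = $16,161. Book value $28,161.
Year 5: $113,127 × 2/21 = $10,774. Book value $17,387.
Year 6: $113,127 × 1/21 = $5,387. Book value $12,000.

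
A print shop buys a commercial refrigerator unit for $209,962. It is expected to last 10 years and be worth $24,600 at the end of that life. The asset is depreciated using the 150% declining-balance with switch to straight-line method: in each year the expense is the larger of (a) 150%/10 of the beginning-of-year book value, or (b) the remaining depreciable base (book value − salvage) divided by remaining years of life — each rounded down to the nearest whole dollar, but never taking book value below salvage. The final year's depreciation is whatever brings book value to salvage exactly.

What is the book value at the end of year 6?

$79,189

Depreciable base = $209,962 − $24,600 = $185,362.
Year 1: DB = ⌊$209,962 × 150%/10⌋ = $31,494; SL = ⌊$185,362/10⌋ = $18,536 → take DB $31,494. Book value $178,468.
Year 2: DB = ⌊$178,468 × 150%/10⌋ = $26,770; SL = ⌊$153,868/9⌋ = $17,096 → take DB $26,770. Book value $151,698.
Year 3: DB = ⌊$151,698 × 150%/10⌋ = $22,754; SL = ⌊$127,098/8⌋ = $15,887 → take DB $22,754. Book value $128,944.
Year 4: DB = ⌊$128,944 × 150%/10⌋ = $19,341; SL = ⌊$104,344/7⌋ = $14,906 → take DB $19,341. Book value $109,603.
Year 5: DB = ⌊$109,603 × 150%/10⌋ = $16,440; SL = ⌊$85,003/6⌋ = $14,167 → take DB $16,440. Book value $93,163.
Year 6: DB = ⌊$93,163 × 150%/10⌋ = $13,974; SL = ⌊$68,563/5⌋ = $13,712 → take DB $13,974. Book value $79,189.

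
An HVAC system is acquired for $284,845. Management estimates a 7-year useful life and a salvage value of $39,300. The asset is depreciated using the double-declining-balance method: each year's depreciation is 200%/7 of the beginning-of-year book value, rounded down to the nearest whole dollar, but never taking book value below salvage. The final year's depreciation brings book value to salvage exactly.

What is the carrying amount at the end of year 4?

Depreciable base = $284,845 − $39,300 = $245,545.
Year 1: ⌊$284,845 × 200%/7⌋ = $81,384. Book value $203,461.
Year 2: ⌊$203,461 × 200%/7⌋ = $58,131. Book value $145,330.
Year 3: ⌊$145,330 × 200%/7⌋ = $41,522. Book value $103,808.
Year 4: ⌊$103,808 × 200%/7⌋ = $29,659. Book value $74,149.

$74,149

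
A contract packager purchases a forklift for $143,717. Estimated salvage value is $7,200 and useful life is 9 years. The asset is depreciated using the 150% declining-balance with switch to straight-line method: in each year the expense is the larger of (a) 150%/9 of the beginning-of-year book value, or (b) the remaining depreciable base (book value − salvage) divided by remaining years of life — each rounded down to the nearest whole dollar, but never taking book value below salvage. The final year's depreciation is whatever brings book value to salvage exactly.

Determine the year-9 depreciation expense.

Depreciable base = $143,717 − $7,200 = $136,517.
Year 1: DB = ⌊$143,717 × 150%/9⌋ = $23,952; SL = ⌊$136,517/9⌋ = $15,168 → take DB $23,952. Book value $119,765.
Year 2: DB = ⌊$119,765 × 150%/9⌋ = $19,960; SL = ⌊$112,565/8⌋ = $14,070 → take DB $19,960. Book value $99,805.
Year 3: DB = ⌊$99,805 × 150%/9⌋ = $16,634; SL = ⌊$92,605/7⌋ = $13,229 → take DB $16,634. Book value $83,171.
Year 4: DB = ⌊$83,171 × 150%/9⌋ = $13,861; SL = ⌊$75,971/6⌋ = $12,661 → take DB $13,861. Book value $69,310.
Year 5: DB = ⌊$69,310 × 150%/9⌋ = $11,551; SL = ⌊$62,110/5⌋ = $12,422 → take SL $12,422. Book value $56,888.
Year 6: DB = ⌊$56,888 × 150%/9⌋ = $9,481; SL = ⌊$49,688/4⌋ = $12,422 → take SL $12,422. Book value $44,466.
Year 7: DB = ⌊$44,466 × 150%/9⌋ = $7,411; SL = ⌊$37,266/3⌋ = $12,422 → take SL $12,422. Book value $32,044.
Year 8: DB = ⌊$32,044 × 150%/9⌋ = $5,340; SL = ⌊$24,844/2⌋ = $12,422 → take SL $12,422. Book value $19,622.
Year 9 (final): $19,622 − $7,200 = $12,422. Book value $7,200.

$12,422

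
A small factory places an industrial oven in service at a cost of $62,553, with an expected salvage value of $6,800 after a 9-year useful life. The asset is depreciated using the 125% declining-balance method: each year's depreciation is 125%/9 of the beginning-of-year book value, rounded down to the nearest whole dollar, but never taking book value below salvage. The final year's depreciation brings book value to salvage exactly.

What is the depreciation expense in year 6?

$4,113

Depreciable base = $62,553 − $6,800 = $55,753.
Year 1: ⌊$62,553 × 125%/9⌋ = $8,687. Book value $53,866.
Year 2: ⌊$53,866 × 125%/9⌋ = $7,481. Book value $46,385.
Year 3: ⌊$46,385 × 125%/9⌋ = $6,442. Book value $39,943.
Year 4: ⌊$39,943 × 125%/9⌋ = $5,547. Book value $34,396.
Year 5: ⌊$34,396 × 125%/9⌋ = $4,777. Book value $29,619.
Year 6: ⌊$29,619 × 125%/9⌋ = $4,113. Book value $25,506.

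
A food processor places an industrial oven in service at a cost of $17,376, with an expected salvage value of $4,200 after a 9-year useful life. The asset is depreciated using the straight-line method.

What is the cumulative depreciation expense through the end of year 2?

$2,928

Depreciable base = $17,376 − $4,200 = $13,176.
Annual expense = $13,176 / 9 = $1,464.
End of year 1: book value $15,912.
End of year 2: book value $14,448.
Accumulated through year 2 = $17,376 − $14,448 = $2,928.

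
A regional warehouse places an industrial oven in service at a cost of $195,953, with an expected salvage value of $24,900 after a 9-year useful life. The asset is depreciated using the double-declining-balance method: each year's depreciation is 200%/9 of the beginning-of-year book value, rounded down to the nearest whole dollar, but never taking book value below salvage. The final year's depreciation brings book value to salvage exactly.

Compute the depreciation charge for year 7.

$9,640

Depreciable base = $195,953 − $24,900 = $171,053.
Year 1: ⌊$195,953 × 200%/9⌋ = $43,545. Book value $152,408.
Year 2: ⌊$152,408 × 200%/9⌋ = $33,868. Book value $118,540.
Year 3: ⌊$118,540 × 200%/9⌋ = $26,342. Book value $92,198.
Year 4: ⌊$92,198 × 200%/9⌋ = $20,488. Book value $71,710.
Year 5: ⌊$71,710 × 200%/9⌋ = $15,935. Book value $55,775.
Year 6: ⌊$55,775 × 200%/9⌋ = $12,394. Book value $43,381.
Year 7: ⌊$43,381 × 200%/9⌋ = $9,640. Book value $33,741.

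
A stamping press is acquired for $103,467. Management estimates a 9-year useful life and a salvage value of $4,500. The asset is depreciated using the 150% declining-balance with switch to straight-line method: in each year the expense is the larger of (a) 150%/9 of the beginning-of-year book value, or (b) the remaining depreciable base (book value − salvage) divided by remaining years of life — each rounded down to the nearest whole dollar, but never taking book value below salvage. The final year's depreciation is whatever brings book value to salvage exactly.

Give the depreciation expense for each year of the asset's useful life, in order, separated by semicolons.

$17,244; $14,370; $11,975; $9,979; $9,079; $9,080; $9,080; $9,080; $9,080

Depreciable base = $103,467 − $4,500 = $98,967.
Year 1: DB = ⌊$103,467 × 150%/9⌋ = $17,244; SL = ⌊$98,967/9⌋ = $10,996 → take DB $17,244. Book value $86,223.
Year 2: DB = ⌊$86,223 × 150%/9⌋ = $14,370; SL = ⌊$81,723/8⌋ = $10,215 → take DB $14,370. Book value $71,853.
Year 3: DB = ⌊$71,853 × 150%/9⌋ = $11,975; SL = ⌊$67,353/7⌋ = $9,621 → take DB $11,975. Book value $59,878.
Year 4: DB = ⌊$59,878 × 150%/9⌋ = $9,979; SL = ⌊$55,378/6⌋ = $9,229 → take DB $9,979. Book value $49,899.
Year 5: DB = ⌊$49,899 × 150%/9⌋ = $8,316; SL = ⌊$45,399/5⌋ = $9,079 → take SL $9,079. Book value $40,820.
Year 6: DB = ⌊$40,820 × 150%/9⌋ = $6,803; SL = ⌊$36,320/4⌋ = $9,080 → take SL $9,080. Book value $31,740.
Year 7: DB = ⌊$31,740 × 150%/9⌋ = $5,290; SL = ⌊$27,240/3⌋ = $9,080 → take SL $9,080. Book value $22,660.
Year 8: DB = ⌊$22,660 × 150%/9⌋ = $3,776; SL = ⌊$18,160/2⌋ = $9,080 → take SL $9,080. Book value $13,580.
Year 9 (final): $13,580 − $4,500 = $9,080. Book value $4,500.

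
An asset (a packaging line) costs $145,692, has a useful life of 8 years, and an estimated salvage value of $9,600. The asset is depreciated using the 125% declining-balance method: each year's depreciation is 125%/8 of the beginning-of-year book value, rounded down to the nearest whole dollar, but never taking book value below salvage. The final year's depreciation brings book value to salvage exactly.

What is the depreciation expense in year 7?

Depreciable base = $145,692 − $9,600 = $136,092.
Year 1: ⌊$145,692 × 125%/8⌋ = $22,764. Book value $122,928.
Year 2: ⌊$122,928 × 125%/8⌋ = $19,207. Book value $103,721.
Year 3: ⌊$103,721 × 125%/8⌋ = $16,206. Book value $87,515.
Year 4: ⌊$87,515 × 125%/8⌋ = $13,674. Book value $73,841.
Year 5: ⌊$73,841 × 125%/8⌋ = $11,537. Book value $62,304.
Year 6: ⌊$62,304 × 125%/8⌋ = $9,735. Book value $52,569.
Year 7: ⌊$52,569 × 125%/8⌋ = $8,213. Book value $44,356.

$8,213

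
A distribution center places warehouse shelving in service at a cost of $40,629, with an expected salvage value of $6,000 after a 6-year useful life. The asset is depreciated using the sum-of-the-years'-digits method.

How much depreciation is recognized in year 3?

$6,596

Depreciable base = $40,629 − $6,000 = $34,629.
Sum of the years' digits = 6+5+4+3+2+1 = 21.
Year 1: $34,629 × 6/21 = $9,894. Book value $30,735.
Year 2: $34,629 × 5/21 = $8,245. Book value $22,490.
Year 3: $34,629 × 4/21 = $6,596. Book value $15,894.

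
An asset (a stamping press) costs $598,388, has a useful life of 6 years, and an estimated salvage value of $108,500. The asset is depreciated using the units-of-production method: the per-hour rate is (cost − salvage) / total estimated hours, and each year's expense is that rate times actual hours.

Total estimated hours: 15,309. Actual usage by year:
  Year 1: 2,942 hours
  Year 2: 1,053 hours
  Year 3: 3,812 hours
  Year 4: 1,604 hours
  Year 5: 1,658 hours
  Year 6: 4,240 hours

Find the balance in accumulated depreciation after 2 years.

Depreciable base = $598,388 − $108,500 = $489,888.
Rate = $489,888 / 15,309 hours = $32 per hour.
Year 1: 2,942 × $32 = $94,144. Book value $504,244.
Year 2: 1,053 × $32 = $33,696. Book value $470,548.
Accumulated through year 2 = $598,388 − $470,548 = $127,840.

$127,840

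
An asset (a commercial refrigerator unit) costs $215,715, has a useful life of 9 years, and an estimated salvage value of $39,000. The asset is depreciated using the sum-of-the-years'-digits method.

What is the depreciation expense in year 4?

$23,562

Depreciable base = $215,715 − $39,000 = $176,715.
Sum of the years' digits = 9+8+7+6+5+4+3+2+1 = 45.
Year 1: $176,715 × 9/45 = $35,343. Book value $180,372.
Year 2: $176,715 × 8/45 = $31,416. Book value $148,956.
Year 3: $176,715 × 7/45 = $27,489. Book value $121,467.
Year 4: $176,715 × 6/45 = $23,562. Book value $97,905.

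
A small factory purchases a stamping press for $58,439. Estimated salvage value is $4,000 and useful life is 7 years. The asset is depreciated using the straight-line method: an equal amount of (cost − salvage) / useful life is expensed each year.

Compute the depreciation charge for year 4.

Depreciable base = $58,439 − $4,000 = $54,439.
Annual expense = $54,439 / 7 = $7,777.

$7,777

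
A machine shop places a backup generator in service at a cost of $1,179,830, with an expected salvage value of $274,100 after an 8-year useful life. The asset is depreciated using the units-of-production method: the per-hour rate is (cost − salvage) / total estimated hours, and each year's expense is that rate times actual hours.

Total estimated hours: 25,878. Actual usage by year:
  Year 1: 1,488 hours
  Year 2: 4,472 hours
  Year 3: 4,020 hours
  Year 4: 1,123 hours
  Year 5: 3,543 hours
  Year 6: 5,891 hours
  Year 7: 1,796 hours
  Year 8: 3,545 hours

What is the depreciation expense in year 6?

$206,185

Depreciable base = $1,179,830 − $274,100 = $905,730.
Rate = $905,730 / 25,878 hours = $35 per hour.
Year 1: 1,488 × $35 = $52,080. Book value $1,127,750.
Year 2: 4,472 × $35 = $156,520. Book value $971,230.
Year 3: 4,020 × $35 = $140,700. Book value $830,530.
Year 4: 1,123 × $35 = $39,305. Book value $791,225.
Year 5: 3,543 × $35 = $124,005. Book value $667,220.
Year 6: 5,891 × $35 = $206,185. Book value $461,035.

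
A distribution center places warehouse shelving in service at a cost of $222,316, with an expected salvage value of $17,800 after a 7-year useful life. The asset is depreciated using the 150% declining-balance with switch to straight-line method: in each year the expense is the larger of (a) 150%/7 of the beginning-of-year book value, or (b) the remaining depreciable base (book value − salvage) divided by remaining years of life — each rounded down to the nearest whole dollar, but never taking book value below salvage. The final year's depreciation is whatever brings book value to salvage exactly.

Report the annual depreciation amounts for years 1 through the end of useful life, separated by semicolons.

$47,639; $37,430; $29,410; $23,107; $22,310; $22,310; $22,310

Depreciable base = $222,316 − $17,800 = $204,516.
Year 1: DB = ⌊$222,316 × 150%/7⌋ = $47,639; SL = ⌊$204,516/7⌋ = $29,216 → take DB $47,639. Book value $174,677.
Year 2: DB = ⌊$174,677 × 150%/7⌋ = $37,430; SL = ⌊$156,877/6⌋ = $26,146 → take DB $37,430. Book value $137,247.
Year 3: DB = ⌊$137,247 × 150%/7⌋ = $29,410; SL = ⌊$119,447/5⌋ = $23,889 → take DB $29,410. Book value $107,837.
Year 4: DB = ⌊$107,837 × 150%/7⌋ = $23,107; SL = ⌊$90,037/4⌋ = $22,509 → take DB $23,107. Book value $84,730.
Year 5: DB = ⌊$84,730 × 150%/7⌋ = $18,156; SL = ⌊$66,930/3⌋ = $22,310 → take SL $22,310. Book value $62,420.
Year 6: DB = ⌊$62,420 × 150%/7⌋ = $13,375; SL = ⌊$44,620/2⌋ = $22,310 → take SL $22,310. Book value $40,110.
Year 7 (final): $40,110 − $17,800 = $22,310. Book value $17,800.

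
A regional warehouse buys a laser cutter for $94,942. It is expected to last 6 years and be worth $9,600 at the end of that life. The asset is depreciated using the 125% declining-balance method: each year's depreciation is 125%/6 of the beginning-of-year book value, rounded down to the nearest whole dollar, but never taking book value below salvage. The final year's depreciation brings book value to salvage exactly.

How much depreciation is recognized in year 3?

$12,396

Depreciable base = $94,942 − $9,600 = $85,342.
Year 1: ⌊$94,942 × 125%/6⌋ = $19,779. Book value $75,163.
Year 2: ⌊$75,163 × 125%/6⌋ = $15,658. Book value $59,505.
Year 3: ⌊$59,505 × 125%/6⌋ = $12,396. Book value $47,109.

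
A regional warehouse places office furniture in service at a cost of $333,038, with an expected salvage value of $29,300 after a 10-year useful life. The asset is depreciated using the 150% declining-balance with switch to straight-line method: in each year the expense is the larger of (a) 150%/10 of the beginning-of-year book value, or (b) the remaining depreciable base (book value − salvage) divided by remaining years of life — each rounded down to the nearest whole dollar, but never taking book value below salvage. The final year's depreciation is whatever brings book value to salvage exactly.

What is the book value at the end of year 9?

Depreciable base = $333,038 − $29,300 = $303,738.
Year 1: DB = ⌊$333,038 × 150%/10⌋ = $49,955; SL = ⌊$303,738/10⌋ = $30,373 → take DB $49,955. Book value $283,083.
Year 2: DB = ⌊$283,083 × 150%/10⌋ = $42,462; SL = ⌊$253,783/9⌋ = $28,198 → take DB $42,462. Book value $240,621.
Year 3: DB = ⌊$240,621 × 150%/10⌋ = $36,093; SL = ⌊$211,321/8⌋ = $26,415 → take DB $36,093. Book value $204,528.
Year 4: DB = ⌊$204,528 × 150%/10⌋ = $30,679; SL = ⌊$175,228/7⌋ = $25,032 → take DB $30,679. Book value $173,849.
Year 5: DB = ⌊$173,849 × 150%/10⌋ = $26,077; SL = ⌊$144,549/6⌋ = $24,091 → take DB $26,077. Book value $147,772.
Year 6: DB = ⌊$147,772 × 150%/10⌋ = $22,165; SL = ⌊$118,472/5⌋ = $23,694 → take SL $23,694. Book value $124,078.
Year 7: DB = ⌊$124,078 × 150%/10⌋ = $18,611; SL = ⌊$94,778/4⌋ = $23,694 → take SL $23,694. Book value $100,384.
Year 8: DB = ⌊$100,384 × 150%/10⌋ = $15,057; SL = ⌊$71,084/3⌋ = $23,694 → take SL $23,694. Book value $76,690.
Year 9: DB = ⌊$76,690 × 150%/10⌋ = $11,503; SL = ⌊$47,390/2⌋ = $23,695 → take SL $23,695. Book value $52,995.

$52,995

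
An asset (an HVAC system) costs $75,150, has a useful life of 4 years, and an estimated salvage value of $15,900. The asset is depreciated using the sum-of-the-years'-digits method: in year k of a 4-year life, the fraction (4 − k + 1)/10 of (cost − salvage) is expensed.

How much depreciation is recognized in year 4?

Depreciable base = $75,150 − $15,900 = $59,250.
Sum of the years' digits = 4+3+2+1 = 10.
Year 1: $59,250 × 4/10 = $23,700. Book value $51,450.
Year 2: $59,250 × 3/10 = $17,775. Book value $33,675.
Year 3: $59,250 × 2/10 = $11,850. Book value $21,825.
Year 4: $59,250 × 1/10 = $5,925. Book value $15,900.

$5,925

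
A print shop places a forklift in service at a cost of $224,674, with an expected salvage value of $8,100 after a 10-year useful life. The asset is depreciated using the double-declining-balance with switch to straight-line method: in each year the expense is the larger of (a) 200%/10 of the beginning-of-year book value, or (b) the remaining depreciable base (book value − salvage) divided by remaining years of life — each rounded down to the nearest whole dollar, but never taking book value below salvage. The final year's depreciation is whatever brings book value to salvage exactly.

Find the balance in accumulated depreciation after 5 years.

$151,051

Depreciable base = $224,674 − $8,100 = $216,574.
Year 1: DB = ⌊$224,674 × 200%/10⌋ = $44,934; SL = ⌊$216,574/10⌋ = $21,657 → take DB $44,934. Book value $179,740.
Year 2: DB = ⌊$179,740 × 200%/10⌋ = $35,948; SL = ⌊$171,640/9⌋ = $19,071 → take DB $35,948. Book value $143,792.
Year 3: DB = ⌊$143,792 × 200%/10⌋ = $28,758; SL = ⌊$135,692/8⌋ = $16,961 → take DB $28,758. Book value $115,034.
Year 4: DB = ⌊$115,034 × 200%/10⌋ = $23,006; SL = ⌊$106,934/7⌋ = $15,276 → take DB $23,006. Book value $92,028.
Year 5: DB = ⌊$92,028 × 200%/10⌋ = $18,405; SL = ⌊$83,928/6⌋ = $13,988 → take DB $18,405. Book value $73,623.
Accumulated through year 5 = $224,674 − $73,623 = $151,051.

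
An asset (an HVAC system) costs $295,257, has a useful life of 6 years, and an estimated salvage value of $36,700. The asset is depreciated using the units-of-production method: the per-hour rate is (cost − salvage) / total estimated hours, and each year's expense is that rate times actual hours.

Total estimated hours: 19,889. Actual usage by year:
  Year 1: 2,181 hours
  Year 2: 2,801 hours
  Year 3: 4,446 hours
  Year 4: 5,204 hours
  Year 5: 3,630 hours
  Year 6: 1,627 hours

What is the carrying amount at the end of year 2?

$230,491

Depreciable base = $295,257 − $36,700 = $258,557.
Rate = $258,557 / 19,889 hours = $13 per hour.
Year 1: 2,181 × $13 = $28,353. Book value $266,904.
Year 2: 2,801 × $13 = $36,413. Book value $230,491.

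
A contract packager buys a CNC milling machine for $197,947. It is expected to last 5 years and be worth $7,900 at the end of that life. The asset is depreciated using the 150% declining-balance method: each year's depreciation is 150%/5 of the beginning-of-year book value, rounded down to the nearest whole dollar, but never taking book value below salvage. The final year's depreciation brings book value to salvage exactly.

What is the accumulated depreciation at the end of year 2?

$100,952

Depreciable base = $197,947 − $7,900 = $190,047.
Year 1: ⌊$197,947 × 150%/5⌋ = $59,384. Book value $138,563.
Year 2: ⌊$138,563 × 150%/5⌋ = $41,568. Book value $96,995.
Accumulated through year 2 = $197,947 − $96,995 = $100,952.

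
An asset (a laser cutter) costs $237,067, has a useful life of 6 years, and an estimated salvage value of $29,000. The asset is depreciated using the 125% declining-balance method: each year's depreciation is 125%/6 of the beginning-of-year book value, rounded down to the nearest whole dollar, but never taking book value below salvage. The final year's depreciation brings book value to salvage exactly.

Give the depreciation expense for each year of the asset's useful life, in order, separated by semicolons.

Depreciable base = $237,067 − $29,000 = $208,067.
Year 1: ⌊$237,067 × 125%/6⌋ = $49,388. Book value $187,679.
Year 2: ⌊$187,679 × 125%/6⌋ = $39,099. Book value $148,580.
Year 3: ⌊$148,580 × 125%/6⌋ = $30,954. Book value $117,626.
Year 4: ⌊$117,626 × 125%/6⌋ = $24,505. Book value $93,121.
Year 5: ⌊$93,121 × 125%/6⌋ = $19,400. Book value $73,721.
Year 6 (final): $73,721 − $29,000 = $44,721. Book value $29,000.

$49,388; $39,099; $30,954; $24,505; $19,400; $44,721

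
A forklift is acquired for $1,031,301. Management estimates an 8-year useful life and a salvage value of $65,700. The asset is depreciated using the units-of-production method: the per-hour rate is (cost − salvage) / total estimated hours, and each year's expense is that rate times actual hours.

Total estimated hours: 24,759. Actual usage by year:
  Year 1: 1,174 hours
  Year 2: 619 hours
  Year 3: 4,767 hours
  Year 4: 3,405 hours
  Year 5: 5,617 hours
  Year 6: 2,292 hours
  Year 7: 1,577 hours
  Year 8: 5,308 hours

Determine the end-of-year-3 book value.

Depreciable base = $1,031,301 − $65,700 = $965,601.
Rate = $965,601 / 24,759 hours = $39 per hour.
Year 1: 1,174 × $39 = $45,786. Book value $985,515.
Year 2: 619 × $39 = $24,141. Book value $961,374.
Year 3: 4,767 × $39 = $185,913. Book value $775,461.

$775,461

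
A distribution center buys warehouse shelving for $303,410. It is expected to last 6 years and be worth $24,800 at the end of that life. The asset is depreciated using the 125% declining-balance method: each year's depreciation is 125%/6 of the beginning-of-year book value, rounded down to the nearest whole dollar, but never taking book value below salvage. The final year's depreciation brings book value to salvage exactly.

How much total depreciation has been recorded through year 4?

Depreciable base = $303,410 − $24,800 = $278,610.
Year 1: ⌊$303,410 × 125%/6⌋ = $63,210. Book value $240,200.
Year 2: ⌊$240,200 × 125%/6⌋ = $50,041. Book value $190,159.
Year 3: ⌊$190,159 × 125%/6⌋ = $39,616. Book value $150,543.
Year 4: ⌊$150,543 × 125%/6⌋ = $31,363. Book value $119,180.
Accumulated through year 4 = $303,410 − $119,180 = $184,230.

$184,230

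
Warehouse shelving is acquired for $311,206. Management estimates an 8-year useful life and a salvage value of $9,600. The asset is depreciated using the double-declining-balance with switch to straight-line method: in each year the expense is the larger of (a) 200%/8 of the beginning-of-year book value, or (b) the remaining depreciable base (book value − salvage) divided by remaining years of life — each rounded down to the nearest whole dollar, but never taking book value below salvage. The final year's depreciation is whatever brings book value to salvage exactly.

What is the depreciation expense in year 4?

$32,822

Depreciable base = $311,206 − $9,600 = $301,606.
Year 1: DB = ⌊$311,206 × 200%/8⌋ = $77,801; SL = ⌊$301,606/8⌋ = $37,700 → take DB $77,801. Book value $233,405.
Year 2: DB = ⌊$233,405 × 200%/8⌋ = $58,351; SL = ⌊$223,805/7⌋ = $31,972 → take DB $58,351. Book value $175,054.
Year 3: DB = ⌊$175,054 × 200%/8⌋ = $43,763; SL = ⌊$165,454/6⌋ = $27,575 → take DB $43,763. Book value $131,291.
Year 4: DB = ⌊$131,291 × 200%/8⌋ = $32,822; SL = ⌊$121,691/5⌋ = $24,338 → take DB $32,822. Book value $98,469.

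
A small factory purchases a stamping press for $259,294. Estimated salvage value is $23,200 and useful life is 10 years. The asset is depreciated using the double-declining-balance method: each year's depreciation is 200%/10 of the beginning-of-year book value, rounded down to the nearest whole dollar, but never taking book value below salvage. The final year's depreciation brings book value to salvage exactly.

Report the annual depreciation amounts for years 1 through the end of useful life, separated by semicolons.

Depreciable base = $259,294 − $23,200 = $236,094.
Year 1: ⌊$259,294 × 200%/10⌋ = $51,858. Book value $207,436.
Year 2: ⌊$207,436 × 200%/10⌋ = $41,487. Book value $165,949.
Year 3: ⌊$165,949 × 200%/10⌋ = $33,189. Book value $132,760.
Year 4: ⌊$132,760 × 200%/10⌋ = $26,552. Book value $106,208.
Year 5: ⌊$106,208 × 200%/10⌋ = $21,241. Book value $84,967.
Year 6: ⌊$84,967 × 200%/10⌋ = $16,993. Book value $67,974.
Year 7: ⌊$67,974 × 200%/10⌋ = $13,594. Book value $54,380.
Year 8: ⌊$54,380 × 200%/10⌋ = $10,876. Book value $43,504.
Year 9: ⌊$43,504 × 200%/10⌋ = $8,700. Book value $34,804.
Year 10 (final): $34,804 − $23,200 = $11,604. Book value $23,200.

$51,858; $41,487; $33,189; $26,552; $21,241; $16,993; $13,594; $10,876; $8,700; $11,604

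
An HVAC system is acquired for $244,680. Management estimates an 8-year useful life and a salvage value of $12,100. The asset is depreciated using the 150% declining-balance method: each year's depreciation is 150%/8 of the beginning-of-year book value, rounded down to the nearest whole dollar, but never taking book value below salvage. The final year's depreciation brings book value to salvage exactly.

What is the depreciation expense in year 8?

Depreciable base = $244,680 − $12,100 = $232,580.
Year 1: ⌊$244,680 × 150%/8⌋ = $45,877. Book value $198,803.
Year 2: ⌊$198,803 × 150%/8⌋ = $37,275. Book value $161,528.
Year 3: ⌊$161,528 × 150%/8⌋ = $30,286. Book value $131,242.
Year 4: ⌊$131,242 × 150%/8⌋ = $24,607. Book value $106,635.
Year 5: ⌊$106,635 × 150%/8⌋ = $19,994. Book value $86,641.
Year 6: ⌊$86,641 × 150%/8⌋ = $16,245. Book value $70,396.
Year 7: ⌊$70,396 × 150%/8⌋ = $13,199. Book value $57,197.
Year 8 (final): $57,197 − $12,100 = $45,097. Book value $12,100.

$45,097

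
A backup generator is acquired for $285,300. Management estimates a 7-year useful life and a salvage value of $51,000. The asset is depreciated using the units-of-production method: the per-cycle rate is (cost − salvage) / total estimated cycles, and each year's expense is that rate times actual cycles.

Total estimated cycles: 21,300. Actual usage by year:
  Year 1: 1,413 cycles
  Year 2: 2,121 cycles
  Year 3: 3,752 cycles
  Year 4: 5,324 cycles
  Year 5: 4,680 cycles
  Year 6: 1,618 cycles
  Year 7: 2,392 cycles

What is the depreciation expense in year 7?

$26,312

Depreciable base = $285,300 − $51,000 = $234,300.
Rate = $234,300 / 21,300 cycles = $11 per cycle.
Year 1: 1,413 × $11 = $15,543. Book value $269,757.
Year 2: 2,121 × $11 = $23,331. Book value $246,426.
Year 3: 3,752 × $11 = $41,272. Book value $205,154.
Year 4: 5,324 × $11 = $58,564. Book value $146,590.
Year 5: 4,680 × $11 = $51,480. Book value $95,110.
Year 6: 1,618 × $11 = $17,798. Book value $77,312.
Year 7: 2,392 × $11 = $26,312. Book value $51,000.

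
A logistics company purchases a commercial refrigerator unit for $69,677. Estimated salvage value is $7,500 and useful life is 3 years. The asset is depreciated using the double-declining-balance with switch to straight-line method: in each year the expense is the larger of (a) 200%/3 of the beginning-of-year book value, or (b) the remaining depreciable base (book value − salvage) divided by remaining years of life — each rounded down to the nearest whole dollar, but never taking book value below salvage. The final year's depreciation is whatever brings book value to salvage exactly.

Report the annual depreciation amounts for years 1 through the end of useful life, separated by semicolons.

$46,451; $15,484; $242

Depreciable base = $69,677 − $7,500 = $62,177.
Year 1: DB = ⌊$69,677 × 200%/3⌋ = $46,451; SL = ⌊$62,177/3⌋ = $20,725 → take DB $46,451. Book value $23,226.
Year 2: DB = ⌊$23,226 × 200%/3⌋ = $15,484; SL = ⌊$15,726/2⌋ = $7,863 → take DB $15,484. Book value $7,742.
Year 3 (final): $7,742 − $7,500 = $242. Book value $7,500.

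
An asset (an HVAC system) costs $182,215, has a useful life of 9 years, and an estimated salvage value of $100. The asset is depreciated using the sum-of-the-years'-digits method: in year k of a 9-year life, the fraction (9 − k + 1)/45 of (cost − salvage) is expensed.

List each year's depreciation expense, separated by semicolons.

$36,423; $32,376; $28,329; $24,282; $20,235; $16,188; $12,141; $8,094; $4,047

Depreciable base = $182,215 − $100 = $182,115.
Sum of the years' digits = 9+8+7+6+5+4+3+2+1 = 45.
Year 1: $182,115 × 9/45 = $36,423. Book value $145,792.
Year 2: $182,115 × 8/45 = $32,376. Book value $113,416.
Year 3: $182,115 × 7/45 = $28,329. Book value $85,087.
Year 4: $182,115 × 6/45 = $24,282. Book value $60,805.
Year 5: $182,115 × 5/45 = $20,235. Book value $40,570.
Year 6: $182,115 × 4/45 = $16,188. Book value $24,382.
Year 7: $182,115 × 3/45 = $12,141. Book value $12,241.
Year 8: $182,115 × 2/45 = $8,094. Book value $4,147.
Year 9: $182,115 × 1/45 = $4,047. Book value $100.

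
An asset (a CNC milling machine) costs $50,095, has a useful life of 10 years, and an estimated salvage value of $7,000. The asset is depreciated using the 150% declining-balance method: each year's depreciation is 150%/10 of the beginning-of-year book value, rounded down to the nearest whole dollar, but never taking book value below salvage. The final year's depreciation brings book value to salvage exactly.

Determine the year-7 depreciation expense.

Depreciable base = $50,095 − $7,000 = $43,095.
Year 1: ⌊$50,095 × 150%/10⌋ = $7,514. Book value $42,581.
Year 2: ⌊$42,581 × 150%/10⌋ = $6,387. Book value $36,194.
Year 3: ⌊$36,194 × 150%/10⌋ = $5,429. Book value $30,765.
Year 4: ⌊$30,765 × 150%/10⌋ = $4,614. Book value $26,151.
Year 5: ⌊$26,151 × 150%/10⌋ = $3,922. Book value $22,229.
Year 6: ⌊$22,229 × 150%/10⌋ = $3,334. Book value $18,895.
Year 7: ⌊$18,895 × 150%/10⌋ = $2,834. Book value $16,061.

$2,834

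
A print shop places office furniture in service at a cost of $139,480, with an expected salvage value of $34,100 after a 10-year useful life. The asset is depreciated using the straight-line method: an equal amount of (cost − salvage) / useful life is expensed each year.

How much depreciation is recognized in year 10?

$10,538

Depreciable base = $139,480 − $34,100 = $105,380.
Annual expense = $105,380 / 10 = $10,538.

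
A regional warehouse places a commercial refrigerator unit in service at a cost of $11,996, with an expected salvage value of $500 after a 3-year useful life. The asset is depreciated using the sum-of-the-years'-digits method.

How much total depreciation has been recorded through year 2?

Depreciable base = $11,996 − $500 = $11,496.
Sum of the years' digits = 3+2+1 = 6.
Year 1: $11,496 × 3/6 = $5,748. Book value $6,248.
Year 2: $11,496 × 2/6 = $3,832. Book value $2,416.
Accumulated through year 2 = $11,996 − $2,416 = $9,580.

$9,580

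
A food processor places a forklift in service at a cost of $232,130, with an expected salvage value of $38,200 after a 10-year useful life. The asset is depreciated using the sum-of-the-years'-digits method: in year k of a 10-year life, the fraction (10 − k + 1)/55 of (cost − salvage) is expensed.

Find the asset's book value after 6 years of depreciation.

$73,460

Depreciable base = $232,130 − $38,200 = $193,930.
Sum of the years' digits = 10+9+8+7+6+5+4+3+2+1 = 55.
Year 1: $193,930 × 10/55 = $35,260. Book value $196,870.
Year 2: $193,930 × 9/55 = $31,734. Book value $165,136.
Year 3: $193,930 × 8/55 = $28,208. Book value $136,928.
Year 4: $193,930 × 7/55 = $24,682. Book value $112,246.
Year 5: $193,930 × 6/55 = $21,156. Book value $91,090.
Year 6: $193,930 × 5/55 = $17,630. Book value $73,460.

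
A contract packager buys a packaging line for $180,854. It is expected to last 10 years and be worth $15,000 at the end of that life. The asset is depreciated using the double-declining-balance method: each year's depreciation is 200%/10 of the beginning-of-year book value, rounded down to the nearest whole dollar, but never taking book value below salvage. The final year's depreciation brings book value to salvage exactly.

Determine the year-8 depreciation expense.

$7,586

Depreciable base = $180,854 − $15,000 = $165,854.
Year 1: ⌊$180,854 × 200%/10⌋ = $36,170. Book value $144,684.
Year 2: ⌊$144,684 × 200%/10⌋ = $28,936. Book value $115,748.
Year 3: ⌊$115,748 × 200%/10⌋ = $23,149. Book value $92,599.
Year 4: ⌊$92,599 × 200%/10⌋ = $18,519. Book value $74,080.
Year 5: ⌊$74,080 × 200%/10⌋ = $14,816. Book value $59,264.
Year 6: ⌊$59,264 × 200%/10⌋ = $11,852. Book value $47,412.
Year 7: ⌊$47,412 × 200%/10⌋ = $9,482. Book value $37,930.
Year 8: ⌊$37,930 × 200%/10⌋ = $7,586. Book value $30,344.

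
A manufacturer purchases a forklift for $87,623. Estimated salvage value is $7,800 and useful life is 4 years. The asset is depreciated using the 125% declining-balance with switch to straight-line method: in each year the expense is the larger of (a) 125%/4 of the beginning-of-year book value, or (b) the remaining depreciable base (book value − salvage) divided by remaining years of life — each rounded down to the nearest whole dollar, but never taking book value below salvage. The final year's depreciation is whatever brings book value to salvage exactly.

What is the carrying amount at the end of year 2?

$41,416

Depreciable base = $87,623 − $7,800 = $79,823.
Year 1: DB = ⌊$87,623 × 125%/4⌋ = $27,382; SL = ⌊$79,823/4⌋ = $19,955 → take DB $27,382. Book value $60,241.
Year 2: DB = ⌊$60,241 × 125%/4⌋ = $18,825; SL = ⌊$52,441/3⌋ = $17,480 → take DB $18,825. Book value $41,416.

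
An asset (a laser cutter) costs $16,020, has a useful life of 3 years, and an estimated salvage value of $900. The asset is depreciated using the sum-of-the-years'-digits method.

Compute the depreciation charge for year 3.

$2,520

Depreciable base = $16,020 − $900 = $15,120.
Sum of the years' digits = 3+2+1 = 6.
Year 1: $15,120 × 3/6 = $7,560. Book value $8,460.
Year 2: $15,120 × 2/6 = $5,040. Book value $3,420.
Year 3: $15,120 × 1/6 = $2,520. Book value $900.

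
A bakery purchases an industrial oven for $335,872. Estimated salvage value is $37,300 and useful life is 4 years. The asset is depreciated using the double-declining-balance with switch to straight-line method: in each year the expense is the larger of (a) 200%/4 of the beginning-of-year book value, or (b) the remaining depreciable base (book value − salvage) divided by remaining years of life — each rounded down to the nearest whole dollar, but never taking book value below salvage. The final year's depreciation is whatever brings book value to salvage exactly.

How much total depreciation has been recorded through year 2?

$251,904

Depreciable base = $335,872 − $37,300 = $298,572.
Year 1: DB = ⌊$335,872 × 200%/4⌋ = $167,936; SL = ⌊$298,572/4⌋ = $74,643 → take DB $167,936. Book value $167,936.
Year 2: DB = ⌊$167,936 × 200%/4⌋ = $83,968; SL = ⌊$130,636/3⌋ = $43,545 → take DB $83,968. Book value $83,968.
Accumulated through year 2 = $335,872 − $83,968 = $251,904.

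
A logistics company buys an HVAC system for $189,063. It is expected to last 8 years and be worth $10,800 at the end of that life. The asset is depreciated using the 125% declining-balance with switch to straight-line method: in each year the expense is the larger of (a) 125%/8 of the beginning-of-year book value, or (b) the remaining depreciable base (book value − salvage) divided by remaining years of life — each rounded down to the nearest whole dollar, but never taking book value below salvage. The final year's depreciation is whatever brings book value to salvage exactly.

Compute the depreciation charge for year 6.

$20,553

Depreciable base = $189,063 − $10,800 = $178,263.
Year 1: DB = ⌊$189,063 × 125%/8⌋ = $29,541; SL = ⌊$178,263/8⌋ = $22,282 → take DB $29,541. Book value $159,522.
Year 2: DB = ⌊$159,522 × 125%/8⌋ = $24,925; SL = ⌊$148,722/7⌋ = $21,246 → take DB $24,925. Book value $134,597.
Year 3: DB = ⌊$134,597 × 125%/8⌋ = $21,030; SL = ⌊$123,797/6⌋ = $20,632 → take DB $21,030. Book value $113,567.
Year 4: DB = ⌊$113,567 × 125%/8⌋ = $17,744; SL = ⌊$102,767/5⌋ = $20,553 → take SL $20,553. Book value $93,014.
Year 5: DB = ⌊$93,014 × 125%/8⌋ = $14,533; SL = ⌊$82,214/4⌋ = $20,553 → take SL $20,553. Book value $72,461.
Year 6: DB = ⌊$72,461 × 125%/8⌋ = $11,322; SL = ⌊$61,661/3⌋ = $20,553 → take SL $20,553. Book value $51,908.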